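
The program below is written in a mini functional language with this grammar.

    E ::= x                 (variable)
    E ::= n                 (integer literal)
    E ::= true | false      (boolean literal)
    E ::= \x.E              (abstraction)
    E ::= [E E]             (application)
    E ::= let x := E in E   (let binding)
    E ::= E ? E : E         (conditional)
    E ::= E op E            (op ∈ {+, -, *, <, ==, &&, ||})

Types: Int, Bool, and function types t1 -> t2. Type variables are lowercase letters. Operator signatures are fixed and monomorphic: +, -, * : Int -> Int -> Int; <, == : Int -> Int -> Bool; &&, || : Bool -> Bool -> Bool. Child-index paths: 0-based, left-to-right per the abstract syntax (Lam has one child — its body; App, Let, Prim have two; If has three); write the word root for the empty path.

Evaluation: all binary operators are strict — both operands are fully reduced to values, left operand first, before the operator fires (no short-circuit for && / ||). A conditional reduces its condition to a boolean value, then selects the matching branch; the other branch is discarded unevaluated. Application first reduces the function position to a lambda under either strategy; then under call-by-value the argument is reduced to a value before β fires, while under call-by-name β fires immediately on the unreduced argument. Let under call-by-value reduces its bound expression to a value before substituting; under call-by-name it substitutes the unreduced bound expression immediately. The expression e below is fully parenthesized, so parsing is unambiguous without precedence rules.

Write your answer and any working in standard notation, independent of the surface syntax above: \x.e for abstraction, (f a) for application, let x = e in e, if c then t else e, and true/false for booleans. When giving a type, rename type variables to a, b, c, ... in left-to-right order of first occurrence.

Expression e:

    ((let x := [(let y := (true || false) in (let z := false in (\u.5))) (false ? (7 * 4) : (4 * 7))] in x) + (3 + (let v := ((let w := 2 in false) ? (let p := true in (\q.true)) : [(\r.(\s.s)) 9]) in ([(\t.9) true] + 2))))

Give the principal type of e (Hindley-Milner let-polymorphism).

Answer: Int

Derivation:
  unify Bool ~ Bool
  unify Bool ~ Bool
let y : Bool
let z : Bool
\u._ : a -> Int
  unify Bool ~ Bool
  unify Int ~ Int
  unify Int ~ Int
  unify Int ~ Int
  unify Int ~ Int
  unify Int ~ Int
  unify a -> Int ~ Int -> b
  unify a ~ Int
  unify Int ~ b
_ _ : Int
let x : Int
x : Int
  unify Int ~ Int
  unify Int ~ Int
let w : Int
  unify Bool ~ Bool
let p : Bool
\q._ : c -> Bool
s : e
\s._ : e -> e
\r._ : d -> e -> e
  unify d -> e -> e ~ Int -> f
  unify d ~ Int
  unify e -> e ~ f
_ _ : e -> e
  unify c -> Bool ~ e -> e
  unify c ~ e
  unify Bool ~ e
let v : Bool -> Bool
\t._ : g -> Int
  unify g -> Int ~ Bool -> h
  unify g ~ Bool
  unify Int ~ h
_ _ : Int
  unify Int ~ Int
  unify Int ~ Int
  unify Int ~ Int
  unify Int ~ Int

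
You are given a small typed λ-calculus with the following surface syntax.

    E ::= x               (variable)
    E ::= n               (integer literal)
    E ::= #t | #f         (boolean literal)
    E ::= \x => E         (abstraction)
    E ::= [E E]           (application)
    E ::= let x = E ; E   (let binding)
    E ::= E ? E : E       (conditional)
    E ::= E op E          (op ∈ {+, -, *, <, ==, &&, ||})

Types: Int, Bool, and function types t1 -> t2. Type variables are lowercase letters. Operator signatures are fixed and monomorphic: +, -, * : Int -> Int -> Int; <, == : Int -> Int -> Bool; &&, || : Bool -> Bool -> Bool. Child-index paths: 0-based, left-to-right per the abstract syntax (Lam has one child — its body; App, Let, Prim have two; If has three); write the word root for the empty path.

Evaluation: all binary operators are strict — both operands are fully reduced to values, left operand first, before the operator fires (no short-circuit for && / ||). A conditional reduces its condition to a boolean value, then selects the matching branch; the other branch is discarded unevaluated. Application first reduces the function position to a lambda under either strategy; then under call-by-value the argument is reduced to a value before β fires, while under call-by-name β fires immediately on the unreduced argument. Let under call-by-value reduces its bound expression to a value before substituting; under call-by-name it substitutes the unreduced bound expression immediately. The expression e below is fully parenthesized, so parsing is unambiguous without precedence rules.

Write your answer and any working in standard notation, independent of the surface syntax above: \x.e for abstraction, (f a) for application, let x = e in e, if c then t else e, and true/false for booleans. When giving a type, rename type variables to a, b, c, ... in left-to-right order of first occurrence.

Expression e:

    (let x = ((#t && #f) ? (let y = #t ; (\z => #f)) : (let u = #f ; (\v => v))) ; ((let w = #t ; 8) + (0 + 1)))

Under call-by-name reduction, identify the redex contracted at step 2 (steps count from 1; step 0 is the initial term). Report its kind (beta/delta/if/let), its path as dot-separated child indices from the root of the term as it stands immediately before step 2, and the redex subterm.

Working:
step 0: (let x = (if (true && false) then (let y = true in (\z.false)) else (let u = false in (\v.v))) in ((let w = true in 8) + (0 + 1)))
step 1: [let@root] ((let w = true in 8) + (0 + 1))
step 2: [let@0] (8 + (0 + 1))

Answer: let at 0 : (let w = true in 8)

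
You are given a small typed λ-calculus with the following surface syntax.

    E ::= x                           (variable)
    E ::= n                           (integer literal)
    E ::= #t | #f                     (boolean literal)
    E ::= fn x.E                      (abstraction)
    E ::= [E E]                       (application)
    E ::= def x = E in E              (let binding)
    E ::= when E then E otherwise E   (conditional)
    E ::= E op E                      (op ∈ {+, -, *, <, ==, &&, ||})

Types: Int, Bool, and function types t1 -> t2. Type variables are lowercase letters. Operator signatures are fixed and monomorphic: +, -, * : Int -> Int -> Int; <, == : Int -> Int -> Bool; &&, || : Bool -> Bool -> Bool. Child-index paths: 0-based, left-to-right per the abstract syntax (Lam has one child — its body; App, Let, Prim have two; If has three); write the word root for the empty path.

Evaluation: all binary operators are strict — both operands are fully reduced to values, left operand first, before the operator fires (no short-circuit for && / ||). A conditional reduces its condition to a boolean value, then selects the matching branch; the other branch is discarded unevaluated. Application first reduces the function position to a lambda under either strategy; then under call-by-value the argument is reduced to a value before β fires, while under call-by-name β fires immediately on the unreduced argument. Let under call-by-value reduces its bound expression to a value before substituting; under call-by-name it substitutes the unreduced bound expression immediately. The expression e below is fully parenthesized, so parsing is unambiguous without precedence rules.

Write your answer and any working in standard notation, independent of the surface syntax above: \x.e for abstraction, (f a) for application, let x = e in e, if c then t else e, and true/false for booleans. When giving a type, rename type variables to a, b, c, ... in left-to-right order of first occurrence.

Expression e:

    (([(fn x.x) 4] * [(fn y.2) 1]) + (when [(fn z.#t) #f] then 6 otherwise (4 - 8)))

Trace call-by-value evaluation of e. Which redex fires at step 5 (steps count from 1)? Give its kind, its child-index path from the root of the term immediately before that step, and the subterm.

Trace:
step 0: ((((\x.x) 4) * ((\y.2) 1)) + (if ((\z.true) false) then 6 else (4 - 8)))
step 1: [beta@0.0] ((4 * ((\y.2) 1)) + (if ((\z.true) false) then 6 else (4 - 8)))
step 2: [beta@0.1] ((4 * 2) + (if ((\z.true) false) then 6 else (4 - 8)))
step 3: [delta@0] (8 + (if ((\z.true) false) then 6 else (4 - 8)))
step 4: [beta@1.0] (8 + (if true then 6 else (4 - 8)))
step 5: [if@1] (8 + 6)

Answer: if at 1 : (if true then 6 else (4 - 8))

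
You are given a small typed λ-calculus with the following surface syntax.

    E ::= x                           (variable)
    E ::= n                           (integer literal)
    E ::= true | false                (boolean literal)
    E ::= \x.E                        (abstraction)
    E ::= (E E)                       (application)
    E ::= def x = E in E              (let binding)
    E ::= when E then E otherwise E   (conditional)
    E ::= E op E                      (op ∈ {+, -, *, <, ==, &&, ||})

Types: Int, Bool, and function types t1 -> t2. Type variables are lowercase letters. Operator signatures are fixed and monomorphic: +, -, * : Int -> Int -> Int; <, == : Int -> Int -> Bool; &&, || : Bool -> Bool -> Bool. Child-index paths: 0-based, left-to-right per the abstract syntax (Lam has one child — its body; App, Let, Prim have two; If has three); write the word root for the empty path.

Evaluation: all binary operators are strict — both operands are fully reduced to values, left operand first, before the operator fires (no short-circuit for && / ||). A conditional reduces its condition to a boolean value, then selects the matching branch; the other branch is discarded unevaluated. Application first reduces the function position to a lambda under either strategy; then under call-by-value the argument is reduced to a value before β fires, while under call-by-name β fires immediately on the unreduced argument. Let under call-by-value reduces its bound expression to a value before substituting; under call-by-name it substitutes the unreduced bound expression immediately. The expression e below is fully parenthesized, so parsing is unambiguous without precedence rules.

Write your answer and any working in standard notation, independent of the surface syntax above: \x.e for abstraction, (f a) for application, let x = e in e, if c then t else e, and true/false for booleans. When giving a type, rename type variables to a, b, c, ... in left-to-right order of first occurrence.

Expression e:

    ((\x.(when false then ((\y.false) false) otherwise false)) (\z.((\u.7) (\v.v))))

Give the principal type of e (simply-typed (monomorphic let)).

Answer: Bool

Trace:
  unify Bool ~ Bool
\y._ : b -> Bool
  unify b -> Bool ~ Bool -> c
  unify b ~ Bool
  unify Bool ~ c
_ _ : Bool
  unify Bool ~ Bool
\x._ : a -> Bool
\u._ : e -> Int
v : f
\v._ : f -> f
  unify e -> Int ~ (f -> f) -> g
  unify e ~ f -> f
  unify Int ~ g
_ _ : Int
\z._ : d -> Int
  unify a -> Bool ~ (d -> Int) -> h
  unify a ~ d -> Int
  unify Bool ~ h
_ _ : Bool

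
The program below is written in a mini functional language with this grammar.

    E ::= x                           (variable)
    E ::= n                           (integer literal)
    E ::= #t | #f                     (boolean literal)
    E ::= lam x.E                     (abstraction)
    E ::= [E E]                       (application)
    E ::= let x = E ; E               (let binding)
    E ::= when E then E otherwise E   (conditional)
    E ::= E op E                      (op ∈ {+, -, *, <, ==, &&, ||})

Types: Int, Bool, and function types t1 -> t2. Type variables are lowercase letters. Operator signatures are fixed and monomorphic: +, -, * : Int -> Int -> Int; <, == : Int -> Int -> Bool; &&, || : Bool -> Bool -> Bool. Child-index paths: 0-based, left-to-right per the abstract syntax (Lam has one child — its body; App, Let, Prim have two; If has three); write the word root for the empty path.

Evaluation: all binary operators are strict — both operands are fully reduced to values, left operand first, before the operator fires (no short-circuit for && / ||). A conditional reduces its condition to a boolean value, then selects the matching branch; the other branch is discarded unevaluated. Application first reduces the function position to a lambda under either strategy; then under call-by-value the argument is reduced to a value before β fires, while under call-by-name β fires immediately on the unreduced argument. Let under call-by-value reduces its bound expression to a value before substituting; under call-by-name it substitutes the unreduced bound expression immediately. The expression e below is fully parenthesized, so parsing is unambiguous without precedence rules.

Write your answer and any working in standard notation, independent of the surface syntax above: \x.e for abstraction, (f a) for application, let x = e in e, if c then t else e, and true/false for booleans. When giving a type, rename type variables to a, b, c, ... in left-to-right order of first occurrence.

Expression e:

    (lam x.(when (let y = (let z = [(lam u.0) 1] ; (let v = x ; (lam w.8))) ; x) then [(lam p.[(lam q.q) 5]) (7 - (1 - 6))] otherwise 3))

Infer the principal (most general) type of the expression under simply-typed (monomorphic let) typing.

Answer: Bool -> Int

Working:
\u._ : b -> Int
  unify b -> Int ~ Int -> c
  unify b ~ Int
  unify Int ~ c
_ _ : Int
let z : Int
x : a
let v : a
\w._ : d -> Int
let y : d -> Int
x : a
  unify a ~ Bool
q : f
\q._ : f -> f
  unify f -> f ~ Int -> g
  unify f ~ Int
  unify Int ~ g
_ _ : Int
\p._ : e -> Int
  unify Int ~ Int
  unify Int ~ Int
  unify Int ~ Int
  unify Int ~ Int
  unify e -> Int ~ Int -> h
  unify e ~ Int
  unify Int ~ h
_ _ : Int
  unify Int ~ Int
\x._ : Bool -> Int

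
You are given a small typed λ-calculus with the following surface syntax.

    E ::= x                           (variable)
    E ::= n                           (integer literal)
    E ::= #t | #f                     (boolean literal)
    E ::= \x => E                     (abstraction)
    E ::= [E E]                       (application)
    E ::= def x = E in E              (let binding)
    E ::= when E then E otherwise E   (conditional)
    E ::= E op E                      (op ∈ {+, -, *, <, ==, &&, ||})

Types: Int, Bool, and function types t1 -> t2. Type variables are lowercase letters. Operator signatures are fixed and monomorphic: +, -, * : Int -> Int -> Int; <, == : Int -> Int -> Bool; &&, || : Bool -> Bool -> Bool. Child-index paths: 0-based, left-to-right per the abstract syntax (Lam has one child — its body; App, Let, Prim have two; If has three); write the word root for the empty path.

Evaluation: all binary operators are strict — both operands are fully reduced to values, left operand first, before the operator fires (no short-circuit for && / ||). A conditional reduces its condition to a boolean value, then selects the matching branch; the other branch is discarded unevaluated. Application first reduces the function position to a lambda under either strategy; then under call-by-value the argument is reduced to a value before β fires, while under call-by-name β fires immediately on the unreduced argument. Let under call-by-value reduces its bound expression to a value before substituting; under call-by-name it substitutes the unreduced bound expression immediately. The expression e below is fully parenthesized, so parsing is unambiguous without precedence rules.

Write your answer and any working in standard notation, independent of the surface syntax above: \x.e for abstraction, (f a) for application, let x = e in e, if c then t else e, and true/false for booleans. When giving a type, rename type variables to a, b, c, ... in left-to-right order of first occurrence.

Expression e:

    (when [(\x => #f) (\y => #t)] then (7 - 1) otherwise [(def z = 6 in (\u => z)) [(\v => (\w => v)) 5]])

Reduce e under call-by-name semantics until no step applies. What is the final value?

Answer: 6

Derivation:
step 0: (if ((\x.false) (\y.true)) then (7 - 1) else ((let z = 6 in (\u.z)) ((\v.(\w.v)) 5)))
step 1: [beta@0] (if false then (7 - 1) else ((let z = 6 in (\u.z)) ((\v.(\w.v)) 5)))
step 2: [if@root] ((let z = 6 in (\u.z)) ((\v.(\w.v)) 5))
step 3: [let@0] ((\u.6) ((\v.(\w.v)) 5))
step 4: [beta@root] 6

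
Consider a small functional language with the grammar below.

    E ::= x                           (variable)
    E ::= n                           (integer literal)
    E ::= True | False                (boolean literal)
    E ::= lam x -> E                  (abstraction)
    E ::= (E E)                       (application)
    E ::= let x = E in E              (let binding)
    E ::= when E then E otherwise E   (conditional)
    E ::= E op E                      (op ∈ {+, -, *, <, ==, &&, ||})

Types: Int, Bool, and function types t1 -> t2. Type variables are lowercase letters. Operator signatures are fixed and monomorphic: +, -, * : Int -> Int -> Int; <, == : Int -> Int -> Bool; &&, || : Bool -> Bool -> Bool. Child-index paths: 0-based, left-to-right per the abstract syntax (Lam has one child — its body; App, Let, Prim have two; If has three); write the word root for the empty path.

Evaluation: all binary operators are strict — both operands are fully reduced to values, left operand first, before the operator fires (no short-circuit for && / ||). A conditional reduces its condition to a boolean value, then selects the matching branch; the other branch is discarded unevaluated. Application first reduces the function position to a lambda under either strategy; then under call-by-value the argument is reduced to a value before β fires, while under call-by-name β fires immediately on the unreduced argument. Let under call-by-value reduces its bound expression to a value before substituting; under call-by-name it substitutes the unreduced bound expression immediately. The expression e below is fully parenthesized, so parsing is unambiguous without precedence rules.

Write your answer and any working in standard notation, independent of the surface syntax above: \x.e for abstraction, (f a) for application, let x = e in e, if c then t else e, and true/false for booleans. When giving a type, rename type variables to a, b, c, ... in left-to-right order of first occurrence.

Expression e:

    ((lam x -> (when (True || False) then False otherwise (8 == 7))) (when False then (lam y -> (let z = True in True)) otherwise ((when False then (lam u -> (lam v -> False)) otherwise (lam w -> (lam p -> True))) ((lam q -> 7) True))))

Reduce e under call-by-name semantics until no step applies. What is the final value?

Answer: false

Trace:
step 0: ((\x.(if (true || false) then false else (8 == 7))) (if false then (\y.(let z = true in true)) else ((if false then (\u.(\v.false)) else (\w.(\p.true))) ((\q.7) true))))
step 1: [beta@root] (if (true || false) then false else (8 == 7))
step 2: [delta@0] (if true then false else (8 == 7))
step 3: [if@root] false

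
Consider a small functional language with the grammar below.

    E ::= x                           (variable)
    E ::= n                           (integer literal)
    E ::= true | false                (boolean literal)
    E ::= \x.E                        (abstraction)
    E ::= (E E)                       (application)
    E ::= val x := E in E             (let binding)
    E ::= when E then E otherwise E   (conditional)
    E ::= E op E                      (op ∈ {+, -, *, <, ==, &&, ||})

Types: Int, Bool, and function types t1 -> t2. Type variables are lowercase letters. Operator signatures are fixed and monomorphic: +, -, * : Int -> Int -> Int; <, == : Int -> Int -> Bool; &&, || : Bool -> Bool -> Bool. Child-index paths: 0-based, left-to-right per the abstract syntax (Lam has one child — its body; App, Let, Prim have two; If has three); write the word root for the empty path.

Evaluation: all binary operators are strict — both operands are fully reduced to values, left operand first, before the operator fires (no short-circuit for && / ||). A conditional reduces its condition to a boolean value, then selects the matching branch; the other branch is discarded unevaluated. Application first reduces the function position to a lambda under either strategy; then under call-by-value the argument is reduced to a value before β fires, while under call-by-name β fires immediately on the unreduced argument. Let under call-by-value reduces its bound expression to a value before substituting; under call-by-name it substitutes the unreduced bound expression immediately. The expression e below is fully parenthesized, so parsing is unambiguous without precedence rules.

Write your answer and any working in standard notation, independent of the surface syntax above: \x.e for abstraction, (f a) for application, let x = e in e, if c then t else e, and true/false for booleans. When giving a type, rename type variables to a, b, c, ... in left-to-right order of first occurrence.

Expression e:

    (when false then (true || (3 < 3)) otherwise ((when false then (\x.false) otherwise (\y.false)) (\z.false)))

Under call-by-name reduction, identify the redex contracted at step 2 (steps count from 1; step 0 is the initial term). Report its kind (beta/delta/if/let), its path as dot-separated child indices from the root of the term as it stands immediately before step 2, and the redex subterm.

Working:
step 0: (if false then (true || (3 < 3)) else ((if false then (\x.false) else (\y.false)) (\z.false)))
step 1: [if@root] ((if false then (\x.false) else (\y.false)) (\z.false))
step 2: [if@0] ((\y.false) (\z.false))

Answer: if at 0 : (if false then (\x.false) else (\y.false))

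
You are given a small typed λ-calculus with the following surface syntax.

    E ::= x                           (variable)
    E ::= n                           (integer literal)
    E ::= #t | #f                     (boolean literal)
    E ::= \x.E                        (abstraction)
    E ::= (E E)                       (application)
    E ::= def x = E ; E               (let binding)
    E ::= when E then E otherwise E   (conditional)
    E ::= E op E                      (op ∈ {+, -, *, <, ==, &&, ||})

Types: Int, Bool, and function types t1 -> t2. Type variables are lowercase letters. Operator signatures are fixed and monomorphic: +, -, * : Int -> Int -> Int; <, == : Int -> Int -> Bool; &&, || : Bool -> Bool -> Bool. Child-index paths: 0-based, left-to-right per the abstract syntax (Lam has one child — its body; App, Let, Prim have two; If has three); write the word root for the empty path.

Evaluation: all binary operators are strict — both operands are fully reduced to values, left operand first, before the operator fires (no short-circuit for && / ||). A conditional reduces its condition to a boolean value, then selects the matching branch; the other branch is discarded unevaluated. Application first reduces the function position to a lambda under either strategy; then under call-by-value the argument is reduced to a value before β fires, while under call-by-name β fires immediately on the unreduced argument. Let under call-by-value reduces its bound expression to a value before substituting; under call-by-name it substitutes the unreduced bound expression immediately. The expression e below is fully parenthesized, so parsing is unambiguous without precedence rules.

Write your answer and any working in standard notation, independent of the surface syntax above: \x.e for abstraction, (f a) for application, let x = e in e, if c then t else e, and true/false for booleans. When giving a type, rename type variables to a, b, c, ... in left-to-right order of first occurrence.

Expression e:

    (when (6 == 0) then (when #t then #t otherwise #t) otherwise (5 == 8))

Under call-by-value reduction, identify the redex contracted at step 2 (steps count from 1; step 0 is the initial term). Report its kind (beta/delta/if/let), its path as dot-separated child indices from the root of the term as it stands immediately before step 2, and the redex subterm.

Derivation:
step 0: (if (6 == 0) then (if true then true else true) else (5 == 8))
step 1: [delta@0] (if false then (if true then true else true) else (5 == 8))
step 2: [if@root] (5 == 8)

Answer: if at root : (if false then (if true then true else true) else (5 == 8))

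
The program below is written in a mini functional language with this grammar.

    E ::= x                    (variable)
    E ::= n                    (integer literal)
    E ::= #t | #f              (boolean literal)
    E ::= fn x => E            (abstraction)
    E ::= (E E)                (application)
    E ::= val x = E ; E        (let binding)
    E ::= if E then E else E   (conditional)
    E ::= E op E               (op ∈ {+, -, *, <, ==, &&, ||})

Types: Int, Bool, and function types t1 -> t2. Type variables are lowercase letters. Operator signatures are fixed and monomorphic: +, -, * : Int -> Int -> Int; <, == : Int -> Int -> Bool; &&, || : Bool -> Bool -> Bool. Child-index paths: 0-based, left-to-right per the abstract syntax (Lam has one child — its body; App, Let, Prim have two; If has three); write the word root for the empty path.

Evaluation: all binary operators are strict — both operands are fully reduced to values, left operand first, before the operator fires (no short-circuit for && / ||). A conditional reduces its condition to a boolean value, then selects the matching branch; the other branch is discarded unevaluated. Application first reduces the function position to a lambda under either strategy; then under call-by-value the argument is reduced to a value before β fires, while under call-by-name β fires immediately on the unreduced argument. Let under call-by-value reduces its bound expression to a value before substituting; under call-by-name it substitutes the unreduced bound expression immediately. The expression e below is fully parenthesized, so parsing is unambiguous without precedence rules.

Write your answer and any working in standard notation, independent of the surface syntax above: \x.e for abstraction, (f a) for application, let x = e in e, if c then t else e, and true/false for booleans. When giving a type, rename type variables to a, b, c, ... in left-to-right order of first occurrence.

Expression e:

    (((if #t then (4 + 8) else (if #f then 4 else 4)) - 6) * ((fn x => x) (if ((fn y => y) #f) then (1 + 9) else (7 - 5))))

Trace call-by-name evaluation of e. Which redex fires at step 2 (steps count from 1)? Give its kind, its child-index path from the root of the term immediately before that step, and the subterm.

Working:
step 0: (((if true then (4 + 8) else (if false then 4 else 4)) - 6) * ((\x.x) (if ((\y.y) false) then (1 + 9) else (7 - 5))))
step 1: [if@0.0] (((4 + 8) - 6) * ((\x.x) (if ((\y.y) false) then (1 + 9) else (7 - 5))))
step 2: [delta@0.0] ((12 - 6) * ((\x.x) (if ((\y.y) false) then (1 + 9) else (7 - 5))))

Answer: delta at 0.0 : (4 + 8)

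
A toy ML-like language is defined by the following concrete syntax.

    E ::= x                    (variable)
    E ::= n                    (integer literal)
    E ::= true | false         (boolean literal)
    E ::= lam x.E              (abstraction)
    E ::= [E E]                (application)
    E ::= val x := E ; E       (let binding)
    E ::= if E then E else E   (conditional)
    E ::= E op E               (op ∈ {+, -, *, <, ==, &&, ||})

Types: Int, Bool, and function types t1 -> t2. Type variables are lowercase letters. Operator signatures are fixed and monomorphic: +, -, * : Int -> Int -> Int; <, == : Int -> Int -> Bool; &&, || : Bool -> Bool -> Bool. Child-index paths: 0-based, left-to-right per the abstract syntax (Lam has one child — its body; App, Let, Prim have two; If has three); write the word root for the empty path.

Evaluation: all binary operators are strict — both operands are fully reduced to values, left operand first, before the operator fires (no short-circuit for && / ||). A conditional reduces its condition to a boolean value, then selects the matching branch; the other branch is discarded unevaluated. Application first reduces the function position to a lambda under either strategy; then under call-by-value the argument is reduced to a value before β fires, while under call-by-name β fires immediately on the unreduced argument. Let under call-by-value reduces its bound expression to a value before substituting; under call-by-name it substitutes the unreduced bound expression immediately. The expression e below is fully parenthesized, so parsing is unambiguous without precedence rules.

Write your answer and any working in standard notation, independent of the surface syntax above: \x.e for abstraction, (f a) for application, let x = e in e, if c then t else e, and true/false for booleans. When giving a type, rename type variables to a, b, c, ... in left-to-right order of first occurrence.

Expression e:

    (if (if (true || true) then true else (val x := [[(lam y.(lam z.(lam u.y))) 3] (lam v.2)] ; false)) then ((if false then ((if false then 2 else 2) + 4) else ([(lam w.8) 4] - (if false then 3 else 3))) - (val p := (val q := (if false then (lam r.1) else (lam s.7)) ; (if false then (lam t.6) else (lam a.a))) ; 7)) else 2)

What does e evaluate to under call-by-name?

Derivation:
step 0: (if (if (true || true) then true else (let x = (((\y.(\z.(\u.y))) 3) (\v.2)) in false)) then ((if false then ((if false then 2 else 2) + 4) else (((\w.8) 4) - (if false then 3 else 3))) - (let p = (let q = (if false then (\r.1) else (\s.7)) in (if false then (\t.6) else (\a.a))) in 7)) else 2)
step 1: [delta@0.0] (if (if true then true else (let x = (((\y.(\z.(\u.y))) 3) (\v.2)) in false)) then ((if false then ((if false then 2 else 2) + 4) else (((\w.8) 4) - (if false then 3 else 3))) - (let p = (let q = (if false then (\r.1) else (\s.7)) in (if false then (\t.6) else (\a.a))) in 7)) else 2)
step 2: [if@0] (if true then ((if false then ((if false then 2 else 2) + 4) else (((\w.8) 4) - (if false then 3 else 3))) - (let p = (let q = (if false then (\r.1) else (\s.7)) in (if false then (\t.6) else (\a.a))) in 7)) else 2)
step 3: [if@root] ((if false then ((if false then 2 else 2) + 4) else (((\w.8) 4) - (if false then 3 else 3))) - (let p = (let q = (if false then (\r.1) else (\s.7)) in (if false then (\t.6) else (\a.a))) in 7))
step 4: [if@0] ((((\w.8) 4) - (if false then 3 else 3)) - (let p = (let q = (if false then (\r.1) else (\s.7)) in (if false then (\t.6) else (\a.a))) in 7))
step 5: [beta@0.0] ((8 - (if false then 3 else 3)) - (let p = (let q = (if false then (\r.1) else (\s.7)) in (if false then (\t.6) else (\a.a))) in 7))
step 6: [if@0.1] ((8 - 3) - (let p = (let q = (if false then (\r.1) else (\s.7)) in (if false then (\t.6) else (\a.a))) in 7))
step 7: [delta@0] (5 - (let p = (let q = (if false then (\r.1) else (\s.7)) in (if false then (\t.6) else (\a.a))) in 7))
step 8: [let@1] (5 - 7)
step 9: [delta@root] -2

Answer: -2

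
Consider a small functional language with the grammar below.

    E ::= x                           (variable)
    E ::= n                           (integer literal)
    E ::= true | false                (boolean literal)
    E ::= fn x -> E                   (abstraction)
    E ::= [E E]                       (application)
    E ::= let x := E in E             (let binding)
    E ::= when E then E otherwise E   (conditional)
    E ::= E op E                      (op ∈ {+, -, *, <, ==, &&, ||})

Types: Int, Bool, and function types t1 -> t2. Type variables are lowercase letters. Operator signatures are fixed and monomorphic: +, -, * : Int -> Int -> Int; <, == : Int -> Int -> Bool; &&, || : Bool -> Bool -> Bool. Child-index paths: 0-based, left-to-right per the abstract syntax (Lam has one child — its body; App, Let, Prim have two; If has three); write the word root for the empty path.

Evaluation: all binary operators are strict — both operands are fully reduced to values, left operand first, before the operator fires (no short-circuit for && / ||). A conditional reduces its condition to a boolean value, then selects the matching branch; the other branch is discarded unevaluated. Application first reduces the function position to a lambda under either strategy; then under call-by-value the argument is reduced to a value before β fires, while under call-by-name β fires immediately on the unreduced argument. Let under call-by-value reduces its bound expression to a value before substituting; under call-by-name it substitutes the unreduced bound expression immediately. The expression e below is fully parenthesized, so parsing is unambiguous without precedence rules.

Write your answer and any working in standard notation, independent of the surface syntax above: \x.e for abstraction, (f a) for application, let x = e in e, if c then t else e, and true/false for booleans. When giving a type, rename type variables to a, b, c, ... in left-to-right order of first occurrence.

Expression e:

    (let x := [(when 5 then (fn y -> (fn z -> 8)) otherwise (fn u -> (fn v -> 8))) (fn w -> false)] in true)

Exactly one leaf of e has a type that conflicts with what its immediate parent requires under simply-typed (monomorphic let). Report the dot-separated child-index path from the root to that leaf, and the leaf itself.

Derivation:
  unify Int ~ Bool
  FAIL: mismatch Int ~ Bool

Answer: 0.0.0 : 5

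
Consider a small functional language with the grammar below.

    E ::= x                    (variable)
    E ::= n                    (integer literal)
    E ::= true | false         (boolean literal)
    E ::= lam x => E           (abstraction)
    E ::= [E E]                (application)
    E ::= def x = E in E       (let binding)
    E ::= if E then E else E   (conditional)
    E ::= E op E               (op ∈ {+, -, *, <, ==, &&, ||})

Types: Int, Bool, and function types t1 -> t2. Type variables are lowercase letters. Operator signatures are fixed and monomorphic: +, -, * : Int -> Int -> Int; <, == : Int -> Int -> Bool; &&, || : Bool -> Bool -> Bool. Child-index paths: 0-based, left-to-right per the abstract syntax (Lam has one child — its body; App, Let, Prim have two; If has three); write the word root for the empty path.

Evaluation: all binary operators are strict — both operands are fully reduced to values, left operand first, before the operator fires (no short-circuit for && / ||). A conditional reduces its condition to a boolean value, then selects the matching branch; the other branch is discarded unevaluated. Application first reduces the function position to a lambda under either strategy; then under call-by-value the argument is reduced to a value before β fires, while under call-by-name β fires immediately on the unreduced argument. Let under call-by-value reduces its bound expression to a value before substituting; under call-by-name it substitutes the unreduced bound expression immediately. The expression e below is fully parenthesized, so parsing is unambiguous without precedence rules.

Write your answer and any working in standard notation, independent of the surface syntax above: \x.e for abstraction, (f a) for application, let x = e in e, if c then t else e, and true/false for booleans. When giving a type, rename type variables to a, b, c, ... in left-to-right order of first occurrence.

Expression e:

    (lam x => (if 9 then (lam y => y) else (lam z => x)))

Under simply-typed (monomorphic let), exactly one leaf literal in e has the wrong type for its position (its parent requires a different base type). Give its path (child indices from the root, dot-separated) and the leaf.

Answer: 0.0 : 9

Derivation:
  unify Int ~ Bool
  FAIL: mismatch Int ~ Bool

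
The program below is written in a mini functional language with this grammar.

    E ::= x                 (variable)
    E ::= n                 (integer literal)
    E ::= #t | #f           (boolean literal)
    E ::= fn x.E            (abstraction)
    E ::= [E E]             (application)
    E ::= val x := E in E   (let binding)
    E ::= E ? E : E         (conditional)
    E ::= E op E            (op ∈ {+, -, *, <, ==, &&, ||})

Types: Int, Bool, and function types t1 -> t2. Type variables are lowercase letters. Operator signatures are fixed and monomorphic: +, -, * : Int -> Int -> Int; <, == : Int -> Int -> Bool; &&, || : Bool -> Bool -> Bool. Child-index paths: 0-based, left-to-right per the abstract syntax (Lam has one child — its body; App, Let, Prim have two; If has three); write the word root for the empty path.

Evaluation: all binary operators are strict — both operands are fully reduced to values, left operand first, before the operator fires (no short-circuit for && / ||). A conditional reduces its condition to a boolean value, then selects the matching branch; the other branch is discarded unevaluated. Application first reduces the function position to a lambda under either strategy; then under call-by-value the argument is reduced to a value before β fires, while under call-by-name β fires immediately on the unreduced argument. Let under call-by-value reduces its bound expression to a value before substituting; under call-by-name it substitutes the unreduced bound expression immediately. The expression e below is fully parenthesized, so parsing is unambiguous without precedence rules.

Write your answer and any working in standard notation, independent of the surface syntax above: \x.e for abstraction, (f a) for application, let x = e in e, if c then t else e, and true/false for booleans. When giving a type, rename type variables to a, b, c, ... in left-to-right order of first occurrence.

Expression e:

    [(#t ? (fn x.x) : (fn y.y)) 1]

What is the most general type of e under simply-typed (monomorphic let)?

Answer: Int

Derivation:
  unify Bool ~ Bool
x : a
\x._ : a -> a
y : b
\y._ : b -> b
  unify a -> a ~ b -> b
  unify a ~ b
  unify b ~ b
  unify b -> b ~ Int -> c
  unify b ~ Int
  unify Int ~ c
_ _ : Int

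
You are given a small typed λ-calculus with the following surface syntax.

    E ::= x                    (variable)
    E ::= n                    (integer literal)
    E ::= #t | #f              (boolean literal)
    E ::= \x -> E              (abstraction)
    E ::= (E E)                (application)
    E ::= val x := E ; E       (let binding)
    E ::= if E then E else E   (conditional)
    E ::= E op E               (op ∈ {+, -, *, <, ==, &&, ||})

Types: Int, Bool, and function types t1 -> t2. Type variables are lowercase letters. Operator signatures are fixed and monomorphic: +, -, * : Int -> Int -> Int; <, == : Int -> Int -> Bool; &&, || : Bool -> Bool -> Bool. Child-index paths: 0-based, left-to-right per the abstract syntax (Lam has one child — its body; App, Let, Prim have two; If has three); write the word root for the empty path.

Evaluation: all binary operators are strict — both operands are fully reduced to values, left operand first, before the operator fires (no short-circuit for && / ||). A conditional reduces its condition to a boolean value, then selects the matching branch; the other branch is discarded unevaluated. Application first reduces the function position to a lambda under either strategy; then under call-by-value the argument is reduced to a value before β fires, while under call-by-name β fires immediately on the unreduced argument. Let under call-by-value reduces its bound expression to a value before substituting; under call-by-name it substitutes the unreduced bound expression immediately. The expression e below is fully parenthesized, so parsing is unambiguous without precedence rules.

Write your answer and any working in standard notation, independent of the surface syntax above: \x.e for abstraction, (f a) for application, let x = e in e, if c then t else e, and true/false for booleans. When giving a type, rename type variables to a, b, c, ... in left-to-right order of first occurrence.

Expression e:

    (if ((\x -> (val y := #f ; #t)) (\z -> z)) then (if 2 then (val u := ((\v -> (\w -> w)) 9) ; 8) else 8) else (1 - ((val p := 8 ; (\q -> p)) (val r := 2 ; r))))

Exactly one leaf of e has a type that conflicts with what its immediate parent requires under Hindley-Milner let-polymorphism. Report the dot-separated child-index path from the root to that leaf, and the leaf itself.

Trace:
let y : Bool
\x._ : a -> Bool
z : b
\z._ : b -> b
  unify a -> Bool ~ (b -> b) -> c
  unify a ~ b -> b
  unify Bool ~ c
_ _ : Bool
  unify Bool ~ Bool
  unify Int ~ Bool
  FAIL: mismatch Int ~ Bool

Answer: 1.0 : 2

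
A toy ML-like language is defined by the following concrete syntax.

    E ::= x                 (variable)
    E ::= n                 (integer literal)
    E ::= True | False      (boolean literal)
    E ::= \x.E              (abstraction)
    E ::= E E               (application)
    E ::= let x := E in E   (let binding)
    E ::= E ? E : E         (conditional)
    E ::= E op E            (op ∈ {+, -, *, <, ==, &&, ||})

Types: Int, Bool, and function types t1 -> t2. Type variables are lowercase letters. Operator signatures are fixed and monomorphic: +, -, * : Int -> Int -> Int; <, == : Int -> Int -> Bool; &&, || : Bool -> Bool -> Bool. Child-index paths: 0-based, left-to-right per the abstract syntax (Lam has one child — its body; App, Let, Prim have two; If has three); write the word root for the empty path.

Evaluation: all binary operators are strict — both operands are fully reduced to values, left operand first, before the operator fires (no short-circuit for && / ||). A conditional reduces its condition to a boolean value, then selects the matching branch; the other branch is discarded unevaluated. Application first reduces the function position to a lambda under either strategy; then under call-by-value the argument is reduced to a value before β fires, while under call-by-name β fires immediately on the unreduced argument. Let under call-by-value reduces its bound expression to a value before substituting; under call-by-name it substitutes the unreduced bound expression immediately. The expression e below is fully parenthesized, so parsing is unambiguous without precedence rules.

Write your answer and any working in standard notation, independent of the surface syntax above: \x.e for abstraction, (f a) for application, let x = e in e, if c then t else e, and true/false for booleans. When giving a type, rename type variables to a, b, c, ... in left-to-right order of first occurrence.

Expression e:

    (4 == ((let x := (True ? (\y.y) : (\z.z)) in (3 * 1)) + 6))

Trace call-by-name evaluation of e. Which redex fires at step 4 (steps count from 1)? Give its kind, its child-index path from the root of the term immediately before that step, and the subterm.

Trace:
step 0: (4 == ((let x = (if true then (\y.y) else (\z.z)) in (3 * 1)) + 6))
step 1: [let@1.0] (4 == ((3 * 1) + 6))
step 2: [delta@1.0] (4 == (3 + 6))
step 3: [delta@1] (4 == 9)
step 4: [delta@root] false

Answer: delta at root : (4 == 9)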